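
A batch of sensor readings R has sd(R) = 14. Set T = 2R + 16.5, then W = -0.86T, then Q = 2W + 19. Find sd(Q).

sd(Q) = 48.16

sd(T) = |2|·14 = 28.
sd(W) = |-0.86|·28 = 24.08.
sd(Q) = |2|·24.08 = 48.16.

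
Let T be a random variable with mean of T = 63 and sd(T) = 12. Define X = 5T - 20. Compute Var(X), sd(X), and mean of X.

Var(X) = 3600, sd(X) = 60, mean of X = 295

X = 5T - 20 is linear with a = 5, b = -20.
Var(T) = 12² = 144.
Var(X) = a²·Var(T) = 5²·144 = 3600 (the additive constant -20 does not affect variance).
sd(X) = |a|·sd(T) = |5|·12 = 60.
mean of X = a·mean of T + b = 5·63 + (-20) = 295.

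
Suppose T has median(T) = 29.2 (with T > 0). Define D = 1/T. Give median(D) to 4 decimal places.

1/T is monotone on this domain, so median(D) = 1/(29.2) ≈ 0.0342.

median(D) = 0.0342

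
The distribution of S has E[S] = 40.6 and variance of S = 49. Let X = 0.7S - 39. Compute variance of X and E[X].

variance of X = 24.01, E[X] = -10.58

X = 0.7S - 39 is linear with a = 0.7, b = -39.
variance of X = a²·variance of S = 0.7²·49 = 24.01 (the additive constant -39 does not affect variance).
E[X] = a·E[S] + b = 0.7·40.6 + (-39) = -10.58.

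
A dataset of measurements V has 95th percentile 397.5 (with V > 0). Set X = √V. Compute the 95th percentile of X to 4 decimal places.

95th percentile of X = 19.9374

√V is increasing, so P_{95}(X) = g(P_{95}(V)) ≈ 19.9374.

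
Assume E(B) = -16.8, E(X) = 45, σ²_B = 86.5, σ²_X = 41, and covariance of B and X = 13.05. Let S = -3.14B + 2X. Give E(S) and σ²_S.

E(S) = (-3.14)·E(B) + 2·E(X) = (-3.14)·(-16.8) + 2·45 = 142.752.
σ²_S = a²·σ²_B + b²·σ²_X + 2ab·covariance of B and X with a = -3.14, b = 2.
= (-3.14)²·86.5 + 2²·41 + 2·(-3.14)·2·13.05
= 852.8554 + 164 + (-163.908) = 852.9474.

E(S) = 142.752, σ²_S = 852.9474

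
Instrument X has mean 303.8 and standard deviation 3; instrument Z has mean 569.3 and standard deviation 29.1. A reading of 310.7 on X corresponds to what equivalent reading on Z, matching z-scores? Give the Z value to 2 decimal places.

z = (310.7 − 303.8)/3 = 2.3.
Z = 569.3 + z·29.1 = 569.3 + (310.7 − 303.8)·29.1/3 = 636.23.

Z = 636.23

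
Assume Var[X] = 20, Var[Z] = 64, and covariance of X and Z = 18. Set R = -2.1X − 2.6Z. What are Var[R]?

Var[R] = a²·Var[X] + b²·Var[Z] + 2ab·covariance of X and Z with a = -2.1, b = -2.6.
= (-2.1)²·20 + (-2.6)²·64 + 2·(-2.1)·(-2.6)·18
= 88.2 + 432.64 + 196.56 = 717.4.

Var[R] = 717.4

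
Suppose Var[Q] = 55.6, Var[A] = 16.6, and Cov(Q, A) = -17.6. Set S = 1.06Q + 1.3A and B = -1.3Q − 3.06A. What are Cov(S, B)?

By bilinearity, Cov(S, B) = ac·Var[Q] + bd·Var[A] + (ad+bc)·Cov(Q, A), with a=1.06, b=1.3, c=-1.3, d=-3.06.
ac·Var[Q] = 1.06·(-1.3)·55.6 = -76.6168
bd·Var[A] = 1.3·(-3.06)·16.6 = -66.0348
(ad+bc)·Cov(Q, A) = (-4.9336)·(-17.6) = 86.83136
Cov(S, B) = -76.6168 + (-66.0348) + 86.83136 = -55.82024.

Cov(S, B) = -55.82024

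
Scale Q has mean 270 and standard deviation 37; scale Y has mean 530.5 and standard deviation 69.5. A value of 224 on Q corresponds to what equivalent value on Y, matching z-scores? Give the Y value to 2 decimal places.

Y = 444.09

z = (224 − 270)/37 ≈ -1.2432.
Y = 530.5 + z·69.5 = 530.5 + (224 − 270)·69.5/37 ≈ 444.09.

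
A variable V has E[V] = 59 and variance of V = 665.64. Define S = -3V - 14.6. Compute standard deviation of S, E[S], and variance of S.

S = -3V - 14.6 is linear with a = -3, b = -14.6.
standard deviation of V = √665.64 = 25.8.
standard deviation of S = |a|·standard deviation of V = |-3|·25.8 = 77.4.
E[S] = a·E[V] + b = (-3)·59 + (-14.6) = -191.6.
variance of S = a²·variance of V = (-3)²·665.64 = 5990.76 (the additive constant -14.6 does not affect variance).

standard deviation of S = 77.4, E[S] = -191.6, variance of S = 5990.76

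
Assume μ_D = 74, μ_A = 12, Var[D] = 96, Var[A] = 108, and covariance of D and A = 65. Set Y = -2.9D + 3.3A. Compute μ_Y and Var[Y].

μ_Y = (-2.9)·μ_D + 3.3·μ_A = (-2.9)·74 + 3.3·12 = -175.
Var[Y] = a²·Var[D] + b²·Var[A] + 2ab·covariance of D and A with a = -2.9, b = 3.3.
= (-2.9)²·96 + 3.3²·108 + 2·(-2.9)·3.3·65
= 807.36 + 1176.12 + (-1244.1) = 739.38.

μ_Y = -175, Var[Y] = 739.38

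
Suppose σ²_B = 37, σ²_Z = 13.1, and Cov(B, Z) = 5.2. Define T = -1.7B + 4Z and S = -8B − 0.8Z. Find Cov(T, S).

Cov(T, S) = 301.952

By bilinearity, Cov(T, S) = ac·σ²_B + bd·σ²_Z + (ad+bc)·Cov(B, Z), with a=-1.7, b=4, c=-8, d=-0.8.
ac·σ²_B = (-1.7)·(-8)·37 = 503.2
bd·σ²_Z = 4·(-0.8)·13.1 = -41.92
(ad+bc)·Cov(B, Z) = (-30.64)·5.2 = -159.328
Cov(T, S) = 503.2 + (-41.92) + (-159.328) = 301.952.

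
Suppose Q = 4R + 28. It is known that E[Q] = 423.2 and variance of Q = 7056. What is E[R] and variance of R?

From Q = 4R + 28: E[Q] = a·E[R] + b, so E[R] = (E[Q] − b)/a = (423.2 − 28)/4 = 98.8.
variance of Q = a²·variance of R, so variance of R = 7056/4² = 441.

E[R] = 98.8, variance of R = 441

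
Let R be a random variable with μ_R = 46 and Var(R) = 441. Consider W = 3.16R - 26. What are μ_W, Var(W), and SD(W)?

μ_W = 119.36, Var(W) = 4403.6496, SD(W) = 66.36

W = 3.16R - 26 is linear with a = 3.16, b = -26.
μ_W = a·μ_R + b = 3.16·46 + (-26) = 119.36.
Var(W) = a²·Var(R) = 3.16²·441 = 4403.6496 (the additive constant -26 does not affect variance).
SD(R) = √441 = 21.
SD(W) = |a|·SD(R) = |3.16|·21 = 66.36.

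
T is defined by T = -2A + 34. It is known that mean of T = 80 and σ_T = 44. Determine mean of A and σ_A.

From T = -2A + 34: mean of T = a·mean of A + b, so mean of A = (mean of T − b)/a = (80 − 34)/(-2) = -23.
σ_T = |a|·σ_A, so σ_A = 44/|-2| = 22.

mean of A = -23, σ_A = 22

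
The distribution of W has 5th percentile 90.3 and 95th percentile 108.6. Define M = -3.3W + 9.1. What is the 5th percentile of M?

5th percentile of M = -349.28

Since a = -3.3 < 0 the transformation is decreasing, reversing order: the 5th percentile of M corresponds to the 95th percentile of W.
So P_{5}(M) = a·P_{95}(W) + b = (-3.3)·108.6 + 9.1 = -349.28.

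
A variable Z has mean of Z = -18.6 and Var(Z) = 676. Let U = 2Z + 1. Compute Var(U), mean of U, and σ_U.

U = 2Z + 1 is linear with a = 2, b = 1.
Var(U) = a²·Var(Z) = 2²·676 = 2704 (the additive constant 1 does not affect variance).
mean of U = a·mean of Z + b = 2·(-18.6) + 1 = -36.2.
σ_Z = √676 = 26.
σ_U = |a|·σ_Z = |2|·26 = 52.

Var(U) = 2704, mean of U = -36.2, σ_U = 52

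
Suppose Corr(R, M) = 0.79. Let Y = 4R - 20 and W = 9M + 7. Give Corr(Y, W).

Linear rescalings preserve correlation up to sign; here the slopes 4 and 9 have the same sign, so Corr(Y, W) = Corr(R, M) = 0.79.

Corr(Y, W) = 0.79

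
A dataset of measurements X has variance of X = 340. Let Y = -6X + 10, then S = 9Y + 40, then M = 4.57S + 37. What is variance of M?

variance of Y = (-6)²·340 = 12240.
variance of S = 9²·12240 = 991440.
variance of M = 4.57²·991440 = 20706125.256.

variance of M = 20706125.256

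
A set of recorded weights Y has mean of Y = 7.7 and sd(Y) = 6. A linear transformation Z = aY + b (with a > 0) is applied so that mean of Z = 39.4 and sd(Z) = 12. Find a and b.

sd(Z) = a·sd(Y) (a > 0), so a = 12/6 = 2.
mean of Z = a·mean of Y + b, so b = 39.4 − 2·7.7 = 24.

a = 2, b = 24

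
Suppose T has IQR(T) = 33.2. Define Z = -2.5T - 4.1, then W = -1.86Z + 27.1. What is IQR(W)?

IQR(Z) = |-2.5|·33.2 = 83.
IQR(W) = |-1.86|·83 = 154.38.

IQR(W) = 154.38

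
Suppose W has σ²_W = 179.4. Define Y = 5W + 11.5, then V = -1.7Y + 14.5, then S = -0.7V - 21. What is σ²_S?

σ²_S = 6351.2085

σ²_Y = 5²·179.4 = 4485.
σ²_V = (-1.7)²·4485 = 12961.65.
σ²_S = (-0.7)²·12961.65 = 6351.2085.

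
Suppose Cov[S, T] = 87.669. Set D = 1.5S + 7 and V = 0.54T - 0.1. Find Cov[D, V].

Cov[D, V] = a·c·Cov[S, T] = 1.5·0.54·87.669 = 71.01189. Additive constants drop out.

Cov[D, V] = 71.01189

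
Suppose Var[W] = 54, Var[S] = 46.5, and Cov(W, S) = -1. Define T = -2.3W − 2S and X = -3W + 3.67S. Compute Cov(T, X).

Cov(T, X) = 33.731

By bilinearity, Cov(T, X) = ac·Var[W] + bd·Var[S] + (ad+bc)·Cov(W, S), with a=-2.3, b=-2, c=-3, d=3.67.
ac·Var[W] = (-2.3)·(-3)·54 = 372.6
bd·Var[S] = (-2)·3.67·46.5 = -341.31
(ad+bc)·Cov(W, S) = (-2.441)·(-1) = 2.441
Cov(T, X) = 372.6 + (-341.31) + 2.441 = 33.731.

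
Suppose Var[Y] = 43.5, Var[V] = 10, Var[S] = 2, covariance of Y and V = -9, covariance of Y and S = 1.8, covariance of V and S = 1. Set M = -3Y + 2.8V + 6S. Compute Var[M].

Var[M] = a²·Var[Y] + b²·Var[V] + c²·Var[S] + 2ab·covariance of Y and V + 2ac·covariance of Y and S + 2bc·covariance of V and S, with a = -3, b = 2.8, c = 6.
= 391.5 + 78.4 + 72 + 151.2 + (-64.8) + 33.6
= 661.9.

Var[M] = 661.9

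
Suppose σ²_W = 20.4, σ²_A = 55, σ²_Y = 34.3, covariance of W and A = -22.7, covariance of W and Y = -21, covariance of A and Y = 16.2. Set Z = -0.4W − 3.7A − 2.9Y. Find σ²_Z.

σ²_Z = 1276.417

σ²_Z = a²·σ²_W + b²·σ²_A + c²·σ²_Y + 2ab·covariance of W and A + 2ac·covariance of W and Y + 2bc·covariance of A and Y, with a = -0.4, b = -3.7, c = -2.9.
= 3.264 + 752.95 + 288.463 + (-67.192) + (-48.72) + 347.652
= 1276.417.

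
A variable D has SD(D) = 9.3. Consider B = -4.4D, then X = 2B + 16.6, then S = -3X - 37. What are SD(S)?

SD(B) = |-4.4|·9.3 = 40.92.
SD(X) = |2|·40.92 = 81.84.
SD(S) = |-3|·81.84 = 245.52.

SD(S) = 245.52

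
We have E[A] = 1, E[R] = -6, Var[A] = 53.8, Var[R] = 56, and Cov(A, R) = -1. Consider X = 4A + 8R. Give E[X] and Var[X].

E[X] = 4·E[A] + 8·E[R] = 4·1 + 8·(-6) = -44.
Var[X] = a²·Var[A] + b²·Var[R] + 2ab·Cov(A, R) with a = 4, b = 8.
= 4²·53.8 + 8²·56 + 2·4·8·(-1)
= 860.8 + 3584 + (-64) = 4380.8.

E[X] = -44, Var[X] = 4380.8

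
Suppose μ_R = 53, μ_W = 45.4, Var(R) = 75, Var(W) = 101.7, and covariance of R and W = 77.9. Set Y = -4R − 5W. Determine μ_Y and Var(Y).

μ_Y = -439, Var(Y) = 6858.5

μ_Y = (-4)·μ_R + (-5)·μ_W = (-4)·53 + (-5)·45.4 = -439.
Var(Y) = a²·Var(R) + b²·Var(W) + 2ab·covariance of R and W with a = -4, b = -5.
= (-4)²·75 + (-5)²·101.7 + 2·(-4)·(-5)·77.9
= 1200 + 2542.5 + 3116 = 6858.5.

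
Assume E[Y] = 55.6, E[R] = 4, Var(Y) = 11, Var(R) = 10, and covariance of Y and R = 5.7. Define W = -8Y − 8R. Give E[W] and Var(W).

E[W] = (-8)·E[Y] + (-8)·E[R] = (-8)·55.6 + (-8)·4 = -476.8.
Var(W) = a²·Var(Y) + b²·Var(R) + 2ab·covariance of Y and R with a = -8, b = -8.
= (-8)²·11 + (-8)²·10 + 2·(-8)·(-8)·5.7
= 704 + 640 + 729.6 = 2073.6.

E[W] = -476.8, Var(W) = 2073.6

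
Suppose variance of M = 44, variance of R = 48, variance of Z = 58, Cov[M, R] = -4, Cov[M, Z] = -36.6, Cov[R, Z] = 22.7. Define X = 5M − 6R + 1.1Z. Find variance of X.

variance of X = a²·variance of M + b²·variance of R + c²·variance of Z + 2ab·Cov[M, R] + 2ac·Cov[M, Z] + 2bc·Cov[R, Z], with a = 5, b = -6, c = 1.1.
= 1100 + 1728 + 70.18 + 240 + (-402.6) + (-299.64)
= 2435.94.

variance of X = 2435.94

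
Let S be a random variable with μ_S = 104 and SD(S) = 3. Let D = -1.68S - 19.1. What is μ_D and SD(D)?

D = -1.68S - 19.1 is linear with a = -1.68, b = -19.1.
μ_D = a·μ_S + b = (-1.68)·104 + (-19.1) = -193.82.
SD(D) = |a|·SD(S) = |-1.68|·3 = 5.04.

μ_D = -193.82, SD(D) = 5.04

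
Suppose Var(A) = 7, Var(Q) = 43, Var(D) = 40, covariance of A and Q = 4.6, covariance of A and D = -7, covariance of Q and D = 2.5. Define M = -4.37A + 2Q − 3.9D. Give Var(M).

Var(M) = 556.0683

Var(M) = a²·Var(A) + b²·Var(Q) + c²·Var(D) + 2ab·covariance of A and Q + 2ac·covariance of A and D + 2bc·covariance of Q and D, with a = -4.37, b = 2, c = -3.9.
= 133.6783 + 172 + 608.4 + (-80.408) + (-238.602) + (-39)
= 556.0683.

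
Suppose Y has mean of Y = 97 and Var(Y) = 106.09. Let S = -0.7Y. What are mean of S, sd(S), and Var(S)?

mean of S = -67.9, sd(S) = 7.21, Var(S) = 51.9841

S = -0.7Y is linear with a = -0.7, b = 0.
mean of S = a·mean of Y + b = (-0.7)·97 = -67.9.
sd(Y) = √106.09 = 10.3.
sd(S) = |a|·sd(Y) = |-0.7|·10.3 = 7.21.
Var(S) = a²·Var(Y) = (-0.7)²·106.09 = 51.9841.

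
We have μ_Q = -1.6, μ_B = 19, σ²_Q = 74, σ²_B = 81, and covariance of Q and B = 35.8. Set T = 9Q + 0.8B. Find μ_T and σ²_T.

μ_T = 0.8, σ²_T = 6561.36

μ_T = 9·μ_Q + 0.8·μ_B = 9·(-1.6) + 0.8·19 = 0.8.
σ²_T = a²·σ²_Q + b²·σ²_B + 2ab·covariance of Q and B with a = 9, b = 0.8.
= 9²·74 + 0.8²·81 + 2·9·0.8·35.8
= 5994 + 51.84 + 515.52 = 6561.36.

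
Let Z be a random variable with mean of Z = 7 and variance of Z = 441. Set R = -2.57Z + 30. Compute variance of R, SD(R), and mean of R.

R = -2.57Z + 30 is linear with a = -2.57, b = 30.
variance of R = a²·variance of Z = (-2.57)²·441 = 2912.7609 (the additive constant 30 does not affect variance).
SD(Z) = √441 = 21.
SD(R) = |a|·SD(Z) = |-2.57|·21 = 53.97.
mean of R = a·mean of Z + b = (-2.57)·7 + 30 = 12.01.

variance of R = 2912.7609, SD(R) = 53.97, mean of R = 12.01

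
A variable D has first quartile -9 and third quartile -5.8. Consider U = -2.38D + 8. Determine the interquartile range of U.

IQR of D = Q3 − Q1 = -5.8 − (-9) = 3.2.
Under U = aD + b, IQR(U) = |a|·IQR(D) = |-2.38|·3.2 = 7.616 (shifts cancel; spread scales by |a|).

IQR(U) = 7.616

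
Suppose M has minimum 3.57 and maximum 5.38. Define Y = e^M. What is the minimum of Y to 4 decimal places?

min(Y) = 35.5166

e^M is increasing on this domain, so min(Y) comes from min(M) = 3.57: min(Y) = exp(3.57) ≈ 35.5166.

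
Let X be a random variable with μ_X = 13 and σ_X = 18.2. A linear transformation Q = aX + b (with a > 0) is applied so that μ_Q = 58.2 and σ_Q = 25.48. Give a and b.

a = 1.4, b = 40

σ_Q = a·σ_X (a > 0), so a = 25.48/18.2 = 1.4.
μ_Q = a·μ_X + b, so b = 58.2 − 1.4·13 = 40.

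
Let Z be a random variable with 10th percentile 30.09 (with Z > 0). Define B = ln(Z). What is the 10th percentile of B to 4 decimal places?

10th percentile of B = 3.4042

ln(Z) is increasing, so P_{10}(B) = g(P_{10}(Z)) ≈ 3.4042.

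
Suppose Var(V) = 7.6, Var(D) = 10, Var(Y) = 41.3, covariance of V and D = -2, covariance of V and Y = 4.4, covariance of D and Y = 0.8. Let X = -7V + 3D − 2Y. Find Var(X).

Var(X) = 825.2

Var(X) = a²·Var(V) + b²·Var(D) + c²·Var(Y) + 2ab·covariance of V and D + 2ac·covariance of V and Y + 2bc·covariance of D and Y, with a = -7, b = 3, c = -2.
= 372.4 + 90 + 165.2 + 84 + 123.2 + (-9.6)
= 825.2.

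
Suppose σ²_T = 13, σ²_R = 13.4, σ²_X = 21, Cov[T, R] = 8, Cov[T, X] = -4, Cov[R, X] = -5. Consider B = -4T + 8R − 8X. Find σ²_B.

σ²_B = 2281.6

σ²_B = a²·σ²_T + b²·σ²_R + c²·σ²_X + 2ab·Cov[T, R] + 2ac·Cov[T, X] + 2bc·Cov[R, X], with a = -4, b = 8, c = -8.
= 208 + 857.6 + 1344 + (-512) + (-256) + 640
= 2281.6.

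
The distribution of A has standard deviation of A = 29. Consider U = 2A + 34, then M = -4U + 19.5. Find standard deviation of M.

standard deviation of U = |2|·29 = 58.
standard deviation of M = |-4|·58 = 232.

standard deviation of M = 232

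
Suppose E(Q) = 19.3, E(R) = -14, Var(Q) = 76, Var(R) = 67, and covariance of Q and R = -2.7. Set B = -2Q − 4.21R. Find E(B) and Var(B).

E(B) = (-2)·E(Q) + (-4.21)·E(R) = (-2)·19.3 + (-4.21)·(-14) = 20.34.
Var(B) = a²·Var(Q) + b²·Var(R) + 2ab·covariance of Q and R with a = -2, b = -4.21.
= (-2)²·76 + (-4.21)²·67 + 2·(-2)·(-4.21)·(-2.7)
= 304 + 1187.5147 + (-45.468) = 1446.0467.

E(B) = 20.34, Var(B) = 1446.0467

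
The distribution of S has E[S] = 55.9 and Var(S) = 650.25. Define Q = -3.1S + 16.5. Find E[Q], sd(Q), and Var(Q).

Q = -3.1S + 16.5 is linear with a = -3.1, b = 16.5.
E[Q] = a·E[S] + b = (-3.1)·55.9 + 16.5 = -156.79.
sd(S) = √650.25 = 25.5.
sd(Q) = |a|·sd(S) = |-3.1|·25.5 = 79.05.
Var(Q) = a²·Var(S) = (-3.1)²·650.25 = 6248.9025 (the additive constant 16.5 does not affect variance).

E[Q] = -156.79, sd(Q) = 79.05, Var(Q) = 6248.9025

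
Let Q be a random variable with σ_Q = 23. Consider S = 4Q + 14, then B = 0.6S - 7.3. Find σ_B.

σ_S = |4|·23 = 92.
σ_B = |0.6|·92 = 55.2.

σ_B = 55.2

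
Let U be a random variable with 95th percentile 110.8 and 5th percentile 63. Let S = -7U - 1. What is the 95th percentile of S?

95th percentile of S = -442

Since a = -7 < 0 the transformation is decreasing, reversing order: the 95th percentile of S corresponds to the 5th percentile of U.
So P_{95}(S) = a·P_{5}(U) + b = (-7)·63 + (-1) = -442.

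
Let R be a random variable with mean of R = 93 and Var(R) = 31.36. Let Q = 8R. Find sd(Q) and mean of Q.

sd(Q) = 44.8, mean of Q = 744

Q = 8R is linear with a = 8, b = 0.
sd(R) = √31.36 = 5.6.
sd(Q) = |a|·sd(R) = |8|·5.6 = 44.8.
mean of Q = a·mean of R + b = 8·93 = 744.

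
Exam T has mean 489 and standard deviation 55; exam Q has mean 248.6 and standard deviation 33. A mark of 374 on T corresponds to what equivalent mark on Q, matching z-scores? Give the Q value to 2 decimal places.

z = (374 − 489)/55 ≈ -2.0909.
Q = 248.6 + z·33 = 248.6 + (374 − 489)·33/55 = 179.60.

Q = 179.60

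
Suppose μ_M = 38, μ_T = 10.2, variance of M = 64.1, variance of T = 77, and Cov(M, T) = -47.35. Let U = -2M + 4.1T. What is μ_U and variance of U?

μ_U = -34.18, variance of U = 2327.31

μ_U = (-2)·μ_M + 4.1·μ_T = (-2)·38 + 4.1·10.2 = -34.18.
variance of U = a²·variance of M + b²·variance of T + 2ab·Cov(M, T) with a = -2, b = 4.1.
= (-2)²·64.1 + 4.1²·77 + 2·(-2)·4.1·(-47.35)
= 256.4 + 1294.37 + 776.54 = 2327.31.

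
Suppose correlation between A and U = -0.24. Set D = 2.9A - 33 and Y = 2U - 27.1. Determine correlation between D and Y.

Linear rescalings preserve correlation up to sign; here the slopes 2.9 and 2 have the same sign, so correlation between D and Y = correlation between A and U = -0.24.

correlation between D and Y = -0.24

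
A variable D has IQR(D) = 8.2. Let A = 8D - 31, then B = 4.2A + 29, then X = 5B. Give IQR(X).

IQR(X) = 1377.6

IQR(A) = |8|·8.2 = 65.6.
IQR(B) = |4.2|·65.6 = 275.52.
IQR(X) = |5|·275.52 = 1377.6.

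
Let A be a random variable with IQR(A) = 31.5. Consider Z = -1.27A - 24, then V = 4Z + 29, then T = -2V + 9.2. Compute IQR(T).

IQR(T) = 320.04

IQR(Z) = |-1.27|·31.5 = 40.005.
IQR(V) = |4|·40.005 = 160.02.
IQR(T) = |-2|·160.02 = 320.04.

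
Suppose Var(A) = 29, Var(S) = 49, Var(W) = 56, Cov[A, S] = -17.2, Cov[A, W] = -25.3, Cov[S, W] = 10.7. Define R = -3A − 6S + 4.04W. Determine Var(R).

Var(R) = 2414.3456

Var(R) = a²·Var(A) + b²·Var(S) + c²·Var(W) + 2ab·Cov[A, S] + 2ac·Cov[A, W] + 2bc·Cov[S, W], with a = -3, b = -6, c = 4.04.
= 261 + 1764 + 914.0096 + (-619.2) + 613.272 + (-518.736)
= 2414.3456.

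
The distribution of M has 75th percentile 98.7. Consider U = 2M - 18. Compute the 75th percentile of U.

Since a = 2 > 0 the transformation is increasing, so the 75th percentile of U = a·(P_{75} of M) + b = 2·98.7 + (-18) = 179.4.

75th percentile of U = 179.4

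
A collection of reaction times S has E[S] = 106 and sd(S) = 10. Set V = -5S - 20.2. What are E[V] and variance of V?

V = -5S - 20.2 is linear with a = -5, b = -20.2.
E[V] = a·E[S] + b = (-5)·106 + (-20.2) = -550.2.
variance of S = 10² = 100.
variance of V = a²·variance of S = (-5)²·100 = 2500 (the additive constant -20.2 does not affect variance).

E[V] = -550.2, variance of V = 2500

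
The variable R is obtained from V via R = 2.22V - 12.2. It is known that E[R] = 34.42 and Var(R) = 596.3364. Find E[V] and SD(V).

From R = 2.22V - 12.2: E[R] = a·E[V] + b, so E[V] = (E[R] − b)/a = (34.42 − (-12.2))/2.22 = 21.
SD(R) = √596.3364 = 24.42.
SD(R) = |a|·SD(V), so SD(V) = 24.42/|2.22| = 11.

E[V] = 21, SD(V) = 11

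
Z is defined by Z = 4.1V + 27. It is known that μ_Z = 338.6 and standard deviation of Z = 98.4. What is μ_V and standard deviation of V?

μ_V = 76, standard deviation of V = 24

From Z = 4.1V + 27: μ_Z = a·μ_V + b, so μ_V = (μ_Z − b)/a = (338.6 − 27)/4.1 = 76.
standard deviation of Z = |a|·standard deviation of V, so standard deviation of V = 98.4/|4.1| = 24.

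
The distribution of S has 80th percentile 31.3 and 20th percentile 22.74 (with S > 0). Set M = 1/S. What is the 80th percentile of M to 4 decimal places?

80th percentile of M = 0.044

1/S is decreasing on S > 0, so percentile order reverses: P_{80}(M) uses P_{20}(S) = 22.74.
P_{80}(M) = 1/22.74 ≈ 0.044.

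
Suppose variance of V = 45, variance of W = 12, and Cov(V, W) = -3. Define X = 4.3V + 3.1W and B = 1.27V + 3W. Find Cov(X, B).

Cov(X, B) = 306.834

By bilinearity, Cov(X, B) = ac·variance of V + bd·variance of W + (ad+bc)·Cov(V, W), with a=4.3, b=3.1, c=1.27, d=3.
ac·variance of V = 4.3·1.27·45 = 245.745
bd·variance of W = 3.1·3·12 = 111.6
(ad+bc)·Cov(V, W) = (16.837)·(-3) = -50.511
Cov(X, B) = 245.745 + 111.6 + (-50.511) = 306.834.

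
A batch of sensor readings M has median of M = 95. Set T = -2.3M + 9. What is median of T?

A linear map preserves order up to sign, so median of T = a·median of M + b = (-2.3)·95 + 9 = -209.5.

median of T = -209.5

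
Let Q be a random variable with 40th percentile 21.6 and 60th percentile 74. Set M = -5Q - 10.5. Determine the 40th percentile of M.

Since a = -5 < 0 the transformation is decreasing, reversing order: the 40th percentile of M corresponds to the 60th percentile of Q.
So P_{40}(M) = a·P_{60}(Q) + b = (-5)·74 + (-10.5) = -380.5.

40th percentile of M = -380.5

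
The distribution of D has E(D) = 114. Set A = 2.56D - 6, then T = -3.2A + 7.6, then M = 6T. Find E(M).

E(A) = 2.56·114 + (-6) = 285.84.
E(T) = (-3.2)·285.84 + 7.6 = -907.088.
E(M) = 6·(-907.088) = -5442.528.

E(M) = -5442.528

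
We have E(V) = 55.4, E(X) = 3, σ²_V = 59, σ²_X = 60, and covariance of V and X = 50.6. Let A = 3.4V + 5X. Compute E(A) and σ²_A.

E(A) = 3.4·E(V) + 5·E(X) = 3.4·55.4 + 5·3 = 203.36.
σ²_A = a²·σ²_V + b²·σ²_X + 2ab·covariance of V and X with a = 3.4, b = 5.
= 3.4²·59 + 5²·60 + 2·3.4·5·50.6
= 682.04 + 1500 + 1720.4 = 3902.44.

E(A) = 203.36, σ²_A = 3902.44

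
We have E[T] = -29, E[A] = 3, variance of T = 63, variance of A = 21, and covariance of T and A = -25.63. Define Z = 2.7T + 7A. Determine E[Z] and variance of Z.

E[Z] = -57.3, variance of Z = 519.456

E[Z] = 2.7·E[T] + 7·E[A] = 2.7·(-29) + 7·3 = -57.3.
variance of Z = a²·variance of T + b²·variance of A + 2ab·covariance of T and A with a = 2.7, b = 7.
= 2.7²·63 + 7²·21 + 2·2.7·7·(-25.63)
= 459.27 + 1029 + (-968.814) = 519.456.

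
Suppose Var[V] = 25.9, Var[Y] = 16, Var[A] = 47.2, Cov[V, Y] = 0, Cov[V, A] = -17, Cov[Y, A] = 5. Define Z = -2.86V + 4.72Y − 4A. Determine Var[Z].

Var[Z] = a²·Var[V] + b²·Var[Y] + c²·Var[A] + 2ab·Cov[V, Y] + 2ac·Cov[V, A] + 2bc·Cov[Y, A], with a = -2.86, b = 4.72, c = -4.
= 211.85164 + 356.4544 + 755.2 + 0 + (-388.96) + (-188.8)
= 745.74604.

Var[Z] = 745.74604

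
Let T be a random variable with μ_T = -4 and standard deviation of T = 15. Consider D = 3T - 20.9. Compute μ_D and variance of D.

D = 3T - 20.9 is linear with a = 3, b = -20.9.
μ_D = a·μ_T + b = 3·(-4) + (-20.9) = -32.9.
variance of T = 15² = 225.
variance of D = a²·variance of T = 3²·225 = 2025 (the additive constant -20.9 does not affect variance).

μ_D = -32.9, variance of D = 2025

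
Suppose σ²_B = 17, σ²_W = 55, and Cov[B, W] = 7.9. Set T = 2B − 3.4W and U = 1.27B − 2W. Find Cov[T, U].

By bilinearity, Cov[T, U] = ac·σ²_B + bd·σ²_W + (ad+bc)·Cov[B, W], with a=2, b=-3.4, c=1.27, d=-2.
ac·σ²_B = 2·1.27·17 = 43.18
bd·σ²_W = (-3.4)·(-2)·55 = 374
(ad+bc)·Cov[B, W] = (-8.318)·7.9 = -65.7122
Cov[T, U] = 43.18 + 374 + (-65.7122) = 351.4678.

Cov[T, U] = 351.4678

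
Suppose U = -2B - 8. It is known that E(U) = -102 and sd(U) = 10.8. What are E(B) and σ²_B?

E(B) = 47, σ²_B = 29.16

From U = -2B - 8: E(U) = a·E(B) + b, so E(B) = (E(U) − b)/a = (-102 − (-8))/(-2) = 47.
σ²_U = 10.8² = 116.64.
σ²_U = a²·σ²_B, so σ²_B = 116.64/(-2)² = 29.16.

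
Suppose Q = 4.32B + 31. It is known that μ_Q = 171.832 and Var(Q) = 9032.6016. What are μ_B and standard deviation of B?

From Q = 4.32B + 31: μ_Q = a·μ_B + b, so μ_B = (μ_Q − b)/a = (171.832 − 31)/4.32 = 32.6.
standard deviation of Q = √9032.6016 = 95.04.
standard deviation of Q = |a|·standard deviation of B, so standard deviation of B = 95.04/|4.32| = 22.

μ_B = 32.6, standard deviation of B = 22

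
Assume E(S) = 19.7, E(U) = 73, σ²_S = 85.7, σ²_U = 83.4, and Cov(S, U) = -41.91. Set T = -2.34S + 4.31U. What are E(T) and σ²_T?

E(T) = (-2.34)·E(S) + 4.31·E(U) = (-2.34)·19.7 + 4.31·73 = 268.532.
σ²_T = a²·σ²_S + b²·σ²_U + 2ab·Cov(S, U) with a = -2.34, b = 4.31.
= (-2.34)²·85.7 + 4.31²·83.4 + 2·(-2.34)·4.31·(-41.91)
= 469.25892 + 1549.24674 + 845.358228 = 2863.863888.

E(T) = 268.532, σ²_T = 2863.863888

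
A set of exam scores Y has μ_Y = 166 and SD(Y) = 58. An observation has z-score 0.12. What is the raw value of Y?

Y = μ_Y + z·SD(Y) = 166 + 0.12·58 = 172.96.

Y = 172.96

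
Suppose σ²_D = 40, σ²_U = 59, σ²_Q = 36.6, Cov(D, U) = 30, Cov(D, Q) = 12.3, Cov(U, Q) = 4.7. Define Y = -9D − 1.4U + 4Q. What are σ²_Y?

σ²_Y = 3759

σ²_Y = a²·σ²_D + b²·σ²_U + c²·σ²_Q + 2ab·Cov(D, U) + 2ac·Cov(D, Q) + 2bc·Cov(U, Q), with a = -9, b = -1.4, c = 4.
= 3240 + 115.64 + 585.6 + 756 + (-885.6) + (-52.64)
= 3759.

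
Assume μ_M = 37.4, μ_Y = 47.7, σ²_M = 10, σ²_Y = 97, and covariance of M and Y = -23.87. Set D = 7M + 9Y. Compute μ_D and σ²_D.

μ_D = 7·μ_M + 9·μ_Y = 7·37.4 + 9·47.7 = 691.1.
σ²_D = a²·σ²_M + b²·σ²_Y + 2ab·covariance of M and Y with a = 7, b = 9.
= 7²·10 + 9²·97 + 2·7·9·(-23.87)
= 490 + 7857 + (-3007.62) = 5339.38.

μ_D = 691.1, σ²_D = 5339.38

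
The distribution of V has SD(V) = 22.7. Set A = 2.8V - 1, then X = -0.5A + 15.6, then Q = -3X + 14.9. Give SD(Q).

SD(Q) = 95.34

SD(A) = |2.8|·22.7 = 63.56.
SD(X) = |-0.5|·63.56 = 31.78.
SD(Q) = |-3|·31.78 = 95.34.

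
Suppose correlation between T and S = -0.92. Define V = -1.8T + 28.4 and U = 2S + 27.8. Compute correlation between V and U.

correlation between V and U = 0.92

Linear rescalings preserve |correlation|; the slopes -1.8 and 2 have opposite signs, so the correlation flips sign: correlation between V and U = −correlation between T and S = 0.92.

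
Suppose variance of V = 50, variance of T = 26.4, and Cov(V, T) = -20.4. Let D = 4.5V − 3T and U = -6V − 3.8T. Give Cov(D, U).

Cov(D, U) = -1067.4

By bilinearity, Cov(D, U) = ac·variance of V + bd·variance of T + (ad+bc)·Cov(V, T), with a=4.5, b=-3, c=-6, d=-3.8.
ac·variance of V = 4.5·(-6)·50 = -1350
bd·variance of T = (-3)·(-3.8)·26.4 = 300.96
(ad+bc)·Cov(V, T) = (0.9)·(-20.4) = -18.36
Cov(D, U) = -1350 + 300.96 + (-18.36) = -1067.4.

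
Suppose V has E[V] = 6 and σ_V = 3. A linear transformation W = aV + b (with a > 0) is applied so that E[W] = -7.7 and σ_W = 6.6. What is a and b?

a = 2.2, b = -20.9

σ_W = a·σ_V (a > 0), so a = 6.6/3 = 2.2.
E[W] = a·E[V] + b, so b = -7.7 − 2.2·6 = -20.9.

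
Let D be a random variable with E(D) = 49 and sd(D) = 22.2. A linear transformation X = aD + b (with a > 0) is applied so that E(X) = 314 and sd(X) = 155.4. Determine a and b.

a = 7, b = -29

sd(X) = a·sd(D) (a > 0), so a = 155.4/22.2 = 7.
E(X) = a·E(D) + b, so b = 314 − 7·49 = -29.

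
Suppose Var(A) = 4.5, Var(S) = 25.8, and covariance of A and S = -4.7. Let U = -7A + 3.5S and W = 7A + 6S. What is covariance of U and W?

covariance of U and W = 403.55

By bilinearity, covariance of U and W = ac·Var(A) + bd·Var(S) + (ad+bc)·covariance of A and S, with a=-7, b=3.5, c=7, d=6.
ac·Var(A) = (-7)·7·4.5 = -220.5
bd·Var(S) = 3.5·6·25.8 = 541.8
(ad+bc)·covariance of A and S = (-17.5)·(-4.7) = 82.25
covariance of U and W = -220.5 + 541.8 + 82.25 = 403.55.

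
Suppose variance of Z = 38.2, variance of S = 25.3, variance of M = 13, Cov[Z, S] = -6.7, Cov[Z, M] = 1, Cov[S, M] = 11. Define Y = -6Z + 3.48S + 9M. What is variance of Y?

variance of Y = 3595.42512

variance of Y = a²·variance of Z + b²·variance of S + c²·variance of M + 2ab·Cov[Z, S] + 2ac·Cov[Z, M] + 2bc·Cov[S, M], with a = -6, b = 3.48, c = 9.
= 1375.2 + 306.39312 + 1053 + 279.792 + (-108) + 689.04
= 3595.42512.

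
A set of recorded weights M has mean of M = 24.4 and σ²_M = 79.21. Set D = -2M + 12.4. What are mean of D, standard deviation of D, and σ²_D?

mean of D = -36.4, standard deviation of D = 17.8, σ²_D = 316.84

D = -2M + 12.4 is linear with a = -2, b = 12.4.
mean of D = a·mean of M + b = (-2)·24.4 + 12.4 = -36.4.
standard deviation of M = √79.21 = 8.9.
standard deviation of D = |a|·standard deviation of M = |-2|·8.9 = 17.8.
σ²_D = a²·σ²_M = (-2)²·79.21 = 316.84 (the additive constant 12.4 does not affect variance).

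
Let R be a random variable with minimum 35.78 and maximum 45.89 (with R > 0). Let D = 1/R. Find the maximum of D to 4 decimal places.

1/R is decreasing on this domain, so max(D) comes from min(R) = 35.78: max(D) = 1/(35.78) ≈ 0.0279.

max(D) = 0.0279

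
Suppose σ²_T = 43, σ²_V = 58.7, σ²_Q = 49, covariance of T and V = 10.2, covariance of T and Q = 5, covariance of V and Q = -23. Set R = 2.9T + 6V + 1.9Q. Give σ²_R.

σ²_R = a²·σ²_T + b²·σ²_V + c²·σ²_Q + 2ab·covariance of T and V + 2ac·covariance of T and Q + 2bc·covariance of V and Q, with a = 2.9, b = 6, c = 1.9.
= 361.63 + 2113.2 + 176.89 + 354.96 + 55.1 + (-524.4)
= 2537.38.

σ²_R = 2537.38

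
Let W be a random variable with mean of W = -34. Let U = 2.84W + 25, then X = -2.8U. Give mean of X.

mean of X = 200.368

mean of U = 2.84·(-34) + 25 = -71.56.
mean of X = (-2.8)·(-71.56) = 200.368.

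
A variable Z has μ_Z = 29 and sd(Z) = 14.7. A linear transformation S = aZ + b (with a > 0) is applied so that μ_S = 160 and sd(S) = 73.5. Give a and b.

sd(S) = a·sd(Z) (a > 0), so a = 73.5/14.7 = 5.
μ_S = a·μ_Z + b, so b = 160 − 5·29 = 15.

a = 5, b = 15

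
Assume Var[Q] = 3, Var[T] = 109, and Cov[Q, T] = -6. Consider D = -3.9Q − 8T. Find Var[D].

Var[D] = a²·Var[Q] + b²·Var[T] + 2ab·Cov[Q, T] with a = -3.9, b = -8.
= (-3.9)²·3 + (-8)²·109 + 2·(-3.9)·(-8)·(-6)
= 45.63 + 6976 + (-374.4) = 6647.23.

Var[D] = 6647.23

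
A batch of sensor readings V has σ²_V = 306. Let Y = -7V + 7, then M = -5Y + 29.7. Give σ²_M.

σ²_M = 374850

σ²_Y = (-7)²·306 = 14994.
σ²_M = (-5)²·14994 = 374850.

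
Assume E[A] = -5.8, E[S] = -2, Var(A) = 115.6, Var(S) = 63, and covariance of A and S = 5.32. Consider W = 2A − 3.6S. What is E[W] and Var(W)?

E[W] = 2·E[A] + (-3.6)·E[S] = 2·(-5.8) + (-3.6)·(-2) = -4.4.
Var(W) = a²·Var(A) + b²·Var(S) + 2ab·covariance of A and S with a = 2, b = -3.6.
= 2²·115.6 + (-3.6)²·63 + 2·2·(-3.6)·5.32
= 462.4 + 816.48 + (-76.608) = 1202.272.

E[W] = -4.4, Var(W) = 1202.272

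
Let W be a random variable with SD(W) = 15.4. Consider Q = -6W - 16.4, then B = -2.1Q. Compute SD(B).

SD(Q) = |-6|·15.4 = 92.4.
SD(B) = |-2.1|·92.4 = 194.04.

SD(B) = 194.04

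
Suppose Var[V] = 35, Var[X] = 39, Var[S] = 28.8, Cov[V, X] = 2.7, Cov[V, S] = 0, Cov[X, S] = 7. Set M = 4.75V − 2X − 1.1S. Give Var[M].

Var[M] = a²·Var[V] + b²·Var[X] + c²·Var[S] + 2ab·Cov[V, X] + 2ac·Cov[V, S] + 2bc·Cov[X, S], with a = 4.75, b = -2, c = -1.1.
= 789.6875 + 156 + 34.848 + (-51.3) + 0 + 30.8
= 960.0355.

Var[M] = 960.0355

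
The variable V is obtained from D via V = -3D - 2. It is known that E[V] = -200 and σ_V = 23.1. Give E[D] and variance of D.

E[D] = 66, variance of D = 59.29

From V = -3D - 2: E[V] = a·E[D] + b, so E[D] = (E[V] − b)/a = (-200 − (-2))/(-3) = 66.
variance of V = 23.1² = 533.61.
variance of V = a²·variance of D, so variance of D = 533.61/(-3)² = 59.29.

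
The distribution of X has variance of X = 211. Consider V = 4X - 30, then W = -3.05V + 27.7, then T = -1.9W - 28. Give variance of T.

variance of T = 113372.9164

variance of V = 4²·211 = 3376.
variance of W = (-3.05)²·3376 = 31405.24.
variance of T = (-1.9)²·31405.24 = 113372.9164.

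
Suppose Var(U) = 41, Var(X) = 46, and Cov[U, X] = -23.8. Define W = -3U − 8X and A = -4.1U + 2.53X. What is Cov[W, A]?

Cov[W, A] = -1026.738

By bilinearity, Cov[W, A] = ac·Var(U) + bd·Var(X) + (ad+bc)·Cov[U, X], with a=-3, b=-8, c=-4.1, d=2.53.
ac·Var(U) = (-3)·(-4.1)·41 = 504.3
bd·Var(X) = (-8)·2.53·46 = -931.04
(ad+bc)·Cov[U, X] = (25.21)·(-23.8) = -599.998
Cov[W, A] = 504.3 + (-931.04) + (-599.998) = -1026.738.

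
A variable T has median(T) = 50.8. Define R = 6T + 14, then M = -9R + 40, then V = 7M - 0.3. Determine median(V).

median(R) = 6·50.8 + 14 = 318.8.
median(M) = (-9)·318.8 + 40 = -2829.2.
median(V) = 7·(-2829.2) + (-0.3) = -19804.7.

median(V) = -19804.7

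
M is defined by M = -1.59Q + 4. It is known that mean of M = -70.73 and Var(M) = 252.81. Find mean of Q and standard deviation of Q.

mean of Q = 47, standard deviation of Q = 10

From M = -1.59Q + 4: mean of M = a·mean of Q + b, so mean of Q = (mean of M − b)/a = (-70.73 − 4)/(-1.59) = 47.
standard deviation of M = √252.81 = 15.9.
standard deviation of M = |a|·standard deviation of Q, so standard deviation of Q = 15.9/|-1.59| = 10.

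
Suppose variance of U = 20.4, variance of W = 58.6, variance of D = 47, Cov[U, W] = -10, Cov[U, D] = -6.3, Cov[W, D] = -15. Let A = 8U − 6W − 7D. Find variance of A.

variance of A = a²·variance of U + b²·variance of W + c²·variance of D + 2ab·Cov[U, W] + 2ac·Cov[U, D] + 2bc·Cov[W, D], with a = 8, b = -6, c = -7.
= 1305.6 + 2109.6 + 2303 + 960 + 705.6 + (-1260)
= 6123.8.

variance of A = 6123.8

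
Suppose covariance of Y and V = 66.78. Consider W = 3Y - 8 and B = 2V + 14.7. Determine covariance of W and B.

covariance of W and B = 400.68

covariance of W and B = a·c·covariance of Y and V = 3·2·66.78 = 400.68. Additive constants drop out.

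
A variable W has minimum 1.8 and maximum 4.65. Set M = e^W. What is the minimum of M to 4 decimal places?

min(M) = 6.0496

e^W is increasing on this domain, so min(M) comes from min(W) = 1.8: min(M) = exp(1.8) ≈ 6.0496.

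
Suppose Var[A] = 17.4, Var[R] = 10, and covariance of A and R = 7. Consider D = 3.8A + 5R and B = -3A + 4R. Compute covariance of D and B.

By bilinearity, covariance of D and B = ac·Var[A] + bd·Var[R] + (ad+bc)·covariance of A and R, with a=3.8, b=5, c=-3, d=4.
ac·Var[A] = 3.8·(-3)·17.4 = -198.36
bd·Var[R] = 5·4·10 = 200
(ad+bc)·covariance of A and R = (0.2)·7 = 1.4
covariance of D and B = -198.36 + 200 + 1.4 = 3.04.

covariance of D and B = 3.04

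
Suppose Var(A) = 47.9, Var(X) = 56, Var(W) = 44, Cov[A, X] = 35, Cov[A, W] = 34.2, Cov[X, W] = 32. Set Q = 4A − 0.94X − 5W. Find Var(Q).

Var(Q) = a²·Var(A) + b²·Var(X) + c²·Var(W) + 2ab·Cov[A, X] + 2ac·Cov[A, W] + 2bc·Cov[X, W], with a = 4, b = -0.94, c = -5.
= 766.4 + 49.4816 + 1100 + (-263.2) + (-1368) + 300.8
= 585.4816.

Var(Q) = 585.4816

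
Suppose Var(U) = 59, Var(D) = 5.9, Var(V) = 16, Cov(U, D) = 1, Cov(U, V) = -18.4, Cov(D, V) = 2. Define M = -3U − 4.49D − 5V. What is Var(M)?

Var(M) = a²·Var(U) + b²·Var(D) + c²·Var(V) + 2ab·Cov(U, D) + 2ac·Cov(U, V) + 2bc·Cov(D, V), with a = -3, b = -4.49, c = -5.
= 531 + 118.94459 + 400 + 26.94 + (-552) + 89.8
= 614.68459.

Var(M) = 614.68459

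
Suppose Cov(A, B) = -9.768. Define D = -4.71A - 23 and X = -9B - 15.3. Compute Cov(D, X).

Cov(D, X) = -414.06552

Cov(D, X) = a·c·Cov(A, B) = (-4.71)·(-9)·(-9.768) = -414.06552. Additive constants drop out.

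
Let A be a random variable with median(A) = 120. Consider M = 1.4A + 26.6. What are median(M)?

A linear map preserves order up to sign, so median(M) = a·median(A) + b = 1.4·120 + 26.6 = 194.6.

median(M) = 194.6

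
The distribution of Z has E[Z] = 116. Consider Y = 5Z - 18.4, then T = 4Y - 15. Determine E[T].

E[T] = 2231.4

E[Y] = 5·116 + (-18.4) = 561.6.
E[T] = 4·561.6 + (-15) = 2231.4.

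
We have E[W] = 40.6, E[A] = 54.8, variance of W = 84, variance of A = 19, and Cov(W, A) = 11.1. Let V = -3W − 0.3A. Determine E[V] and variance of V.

E[V] = (-3)·E[W] + (-0.3)·E[A] = (-3)·40.6 + (-0.3)·54.8 = -138.24.
variance of V = a²·variance of W + b²·variance of A + 2ab·Cov(W, A) with a = -3, b = -0.3.
= (-3)²·84 + (-0.3)²·19 + 2·(-3)·(-0.3)·11.1
= 756 + 1.71 + 19.98 = 777.69.

E[V] = -138.24, variance of V = 777.69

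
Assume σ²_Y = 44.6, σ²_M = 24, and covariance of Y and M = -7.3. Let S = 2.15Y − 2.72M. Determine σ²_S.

σ²_S = a²·σ²_Y + b²·σ²_M + 2ab·covariance of Y and M with a = 2.15, b = -2.72.
= 2.15²·44.6 + (-2.72)²·24 + 2·2.15·(-2.72)·(-7.3)
= 206.1635 + 177.5616 + 85.3808 = 469.1059.

σ²_S = 469.1059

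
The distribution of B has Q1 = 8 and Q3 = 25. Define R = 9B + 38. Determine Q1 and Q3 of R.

a = 9 > 0: Q1(R) = a·Q1(B)+b = 110, Q3(R) = a·Q3(B)+b = 263.

Q1(R) = 110, Q3(R) = 263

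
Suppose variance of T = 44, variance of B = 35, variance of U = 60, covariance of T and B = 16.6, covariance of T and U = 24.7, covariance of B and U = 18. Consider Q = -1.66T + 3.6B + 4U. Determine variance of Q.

variance of Q = a²·variance of T + b²·variance of B + c²·variance of U + 2ab·covariance of T and B + 2ac·covariance of T and U + 2bc·covariance of B and U, with a = -1.66, b = 3.6, c = 4.
= 121.2464 + 453.6 + 960 + (-198.4032) + (-328.016) + 518.4
= 1526.8272.

variance of Q = 1526.8272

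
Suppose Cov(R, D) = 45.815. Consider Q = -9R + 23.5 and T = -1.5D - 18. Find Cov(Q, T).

Cov(Q, T) = 618.5025

Cov(Q, T) = a·c·Cov(R, D) = (-9)·(-1.5)·45.815 = 618.5025. Additive constants drop out.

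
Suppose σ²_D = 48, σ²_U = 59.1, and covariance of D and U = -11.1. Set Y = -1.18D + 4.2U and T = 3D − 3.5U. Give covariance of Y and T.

covariance of Y and T = -1224.393

By bilinearity, covariance of Y and T = ac·σ²_D + bd·σ²_U + (ad+bc)·covariance of D and U, with a=-1.18, b=4.2, c=3, d=-3.5.
ac·σ²_D = (-1.18)·3·48 = -169.92
bd·σ²_U = 4.2·(-3.5)·59.1 = -868.77
(ad+bc)·covariance of D and U = (16.73)·(-11.1) = -185.703
covariance of Y and T = -169.92 + (-868.77) + (-185.703) = -1224.393.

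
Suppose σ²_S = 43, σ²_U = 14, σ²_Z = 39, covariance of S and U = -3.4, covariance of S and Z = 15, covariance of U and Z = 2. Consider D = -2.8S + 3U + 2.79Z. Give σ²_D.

σ²_D = a²·σ²_S + b²·σ²_U + c²·σ²_Z + 2ab·covariance of S and U + 2ac·covariance of S and Z + 2bc·covariance of U and Z, with a = -2.8, b = 3, c = 2.79.
= 337.12 + 126 + 303.5799 + 57.12 + (-234.36) + 33.48
= 622.9399.

σ²_D = 622.9399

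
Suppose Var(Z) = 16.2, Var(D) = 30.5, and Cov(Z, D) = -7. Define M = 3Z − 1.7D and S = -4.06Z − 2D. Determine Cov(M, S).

By bilinearity, Cov(M, S) = ac·Var(Z) + bd·Var(D) + (ad+bc)·Cov(Z, D), with a=3, b=-1.7, c=-4.06, d=-2.
ac·Var(Z) = 3·(-4.06)·16.2 = -197.316
bd·Var(D) = (-1.7)·(-2)·30.5 = 103.7
(ad+bc)·Cov(Z, D) = (0.902)·(-7) = -6.314
Cov(M, S) = -197.316 + 103.7 + (-6.314) = -99.93.

Cov(M, S) = -99.93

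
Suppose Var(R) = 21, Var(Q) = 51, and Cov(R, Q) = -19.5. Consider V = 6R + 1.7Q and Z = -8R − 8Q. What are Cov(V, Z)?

By bilinearity, Cov(V, Z) = ac·Var(R) + bd·Var(Q) + (ad+bc)·Cov(R, Q), with a=6, b=1.7, c=-8, d=-8.
ac·Var(R) = 6·(-8)·21 = -1008
bd·Var(Q) = 1.7·(-8)·51 = -693.6
(ad+bc)·Cov(R, Q) = (-61.6)·(-19.5) = 1201.2
Cov(V, Z) = -1008 + (-693.6) + 1201.2 = -500.4.

Cov(V, Z) = -500.4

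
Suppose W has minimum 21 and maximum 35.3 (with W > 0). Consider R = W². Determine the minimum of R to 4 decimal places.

W² is increasing on this domain, so min(R) comes from min(W) = 21: min(R) = square(21) = 441.

min(R) = 441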